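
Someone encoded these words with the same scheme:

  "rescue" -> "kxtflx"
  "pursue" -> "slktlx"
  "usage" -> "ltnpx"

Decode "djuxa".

woven

r(17)→k(10) and e(4)→x(23) fit y≡9x+13 (mod 26); the inverse of 9 mod 26 is 3. Each letter's alphabet position (a=0..z=25) is mapped through 9·x+13 mod 26 — an affine cipher.
Decoding djuxa: d(3)→3·(3−13)≡22=w; j(9)→3·(9−13)≡14=o; u(20)→3·(20−13)≡21=v; x(23)→3·(23−13)≡4=e; a(0)→3·(0−13)≡13=n (all mod 26).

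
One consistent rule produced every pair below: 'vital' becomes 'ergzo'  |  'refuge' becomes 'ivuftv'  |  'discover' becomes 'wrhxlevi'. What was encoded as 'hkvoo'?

Letters are reflected about the middle of the alphabet (position → 25−position): Atbash.
Decoding hkvoo: h↔s, k↔p, v↔e, o↔l, o↔l.

spell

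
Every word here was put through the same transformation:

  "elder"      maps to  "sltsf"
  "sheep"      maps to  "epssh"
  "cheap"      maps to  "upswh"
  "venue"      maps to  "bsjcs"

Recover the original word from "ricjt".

e(4)→s(18) and l(11)→l(11) fit y≡25x+22 (mod 26); the inverse of 25 mod 26 is 25. This is an affine cipher: with a=0,…,z=25, each position x becomes (25x+22) mod 26.
Reversing it on ricjt: r(17)→25·(17−22)≡5=f; i(8)→25·(8−22)≡14=o; c(2)→25·(2−22)≡20=u; j(9)→25·(9−22)≡13=n; t(19)→25·(19−22)≡3=d (all mod 26).

found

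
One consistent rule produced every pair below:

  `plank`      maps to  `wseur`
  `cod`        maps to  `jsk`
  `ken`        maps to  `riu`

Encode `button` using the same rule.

The shift depends on letter class: consonant p→w is +7, but vowel a→e is +4. Vowels shift forward by 4 and consonants shift forward by 7.
Applying it to button: b(cons)+7=i, u(vowel)+4=y, t(cons)+7=a, t(cons)+7=a, o(vowel)+4=s, n(cons)+7=u.

iyaasu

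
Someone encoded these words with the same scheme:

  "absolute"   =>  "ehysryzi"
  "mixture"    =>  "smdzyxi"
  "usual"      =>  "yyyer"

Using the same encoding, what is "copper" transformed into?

isvvix

The shift depends on letter class: consonant b→h is +6, but vowel a→e is +4. Two shifts are in play — +4 for a/e/i/o/u, +6 for every other letter.
On copper: c(cons)+6=i, o(vowel)+4=s, p(cons)+6=v, p(cons)+6=v, e(vowel)+4=i, r(cons)+6=x.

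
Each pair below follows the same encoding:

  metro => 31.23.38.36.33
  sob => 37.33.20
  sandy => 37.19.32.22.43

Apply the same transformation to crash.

21.36.19.37.26

m is letter #13 and maps to 31: an offset of 18. The number is (letter's place in the alphabet, a=1) + 18.
For crash: c=3→21, r=18→36, a=1→19, s=19→37, h=8→26.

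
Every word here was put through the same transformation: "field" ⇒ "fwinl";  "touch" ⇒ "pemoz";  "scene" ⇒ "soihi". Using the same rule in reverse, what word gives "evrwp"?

orbit

Each letter's alphabet position (a=0..z=25) is mapped through 23·x+20 mod 26 — an affine cipher.
Reversing it on evrwp: e(4)→17·(4−20)≡14=o; v(21)→17·(21−20)≡17=r; r(17)→17·(17−20)≡1=b; w(22)→17·(22−20)≡8=i; p(15)→17·(15−20)≡19=t (all mod 26).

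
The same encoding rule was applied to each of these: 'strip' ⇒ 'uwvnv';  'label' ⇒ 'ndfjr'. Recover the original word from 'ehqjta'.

cement

In strip: s→u is +2, t→w is +3, r→v is +4, i→n is +5 — the shift increases by 1 each position. Letter i (0-indexed) is shifted by i+2, so successive shifts are 2, 3, 4, ….
Reversing it on ehqjta: e−2=c, h−3=e, q−4=m, j−5=e, t−6=n, a−7=t.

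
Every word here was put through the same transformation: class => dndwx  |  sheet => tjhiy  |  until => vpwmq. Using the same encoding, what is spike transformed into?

trloj

In class: c→d is +1, l→n is +2, a→d is +3, s→w is +4 — the shift increases by 1 each position. The shift increases by 1 at each position, starting from +1: 1, 2, 3, ….
For spike: s+1=t, p+2=r, i+3=l, k+4=o, e+5=j.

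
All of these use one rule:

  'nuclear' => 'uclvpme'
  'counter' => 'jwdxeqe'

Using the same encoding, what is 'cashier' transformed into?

jibrtqe

Each letter shifts forward by (position + 7), i.e. 7, 8, 9, … — the shift grows by one for each successive letter.
For cashier: c+7=j, a+8=i, s+9=b, h+10=r, i+11=t, e+12=q, r+13=e.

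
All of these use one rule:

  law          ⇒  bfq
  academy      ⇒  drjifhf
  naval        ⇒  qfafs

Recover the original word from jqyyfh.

The output letters match the input read backwards, each shifted +5: law reversed is wal. Read the word backwards and shift each letter +5.
Reversing it on jqyyfh: shift back: j−5=e, q−5=l, y−5=t, y−5=t, f−5=a, h−5=c → elttac; then reverse → cattle.

cattle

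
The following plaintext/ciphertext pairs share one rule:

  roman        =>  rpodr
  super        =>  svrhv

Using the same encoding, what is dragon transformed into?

In roman: r→r is +0, o→p is +1, m→o is +2, a→d is +3 — the shift increases by 1 each position. Letter i (0-indexed) is shifted by i+0, so successive shifts are 0, 1, 2, ….
For dragon: d+0=d, r+1=s, a+2=c, g+3=j, o+4=s, n+5=s.

dscjss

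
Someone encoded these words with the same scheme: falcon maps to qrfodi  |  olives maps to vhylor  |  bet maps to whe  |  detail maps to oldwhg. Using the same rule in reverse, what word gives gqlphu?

remind

The output letters match the input read backwards, each shifted +3: falcon reversed is noclaf. The word is reversed, then every letter is shifted forward by 3.
Reversing it on gqlphu: shift back: g−3=d, q−3=n, l−3=i, p−3=m, h−3=e, u−3=r → dnimer; then reverse → remind.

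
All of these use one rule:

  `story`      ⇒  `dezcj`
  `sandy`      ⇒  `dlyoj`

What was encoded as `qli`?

fax

Compare letters: s→d is +11, t→e is +11, o→z is +11 — a constant shift. It's a constant shift of +11 (ROT11).
Decoding qli: q−11=f, l−11=a, i−11=x.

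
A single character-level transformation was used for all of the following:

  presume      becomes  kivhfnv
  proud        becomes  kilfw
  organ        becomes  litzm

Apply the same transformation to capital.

xzkrgzo

Each pair mirrors across the alphabet (p↔k, r↔i, e↔v): positions sum to 25. This is the alphabet-reversal cipher (Atbash): a becomes z, b becomes y, etc.
Applying it to capital: c↔x, a↔z, p↔k, i↔r, t↔g, a↔z, l↔o.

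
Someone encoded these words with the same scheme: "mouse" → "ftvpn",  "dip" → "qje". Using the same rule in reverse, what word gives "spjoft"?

The output letters match the input read backwards, each shifted +1: mouse reversed is esuom. Two steps: reverse the string, then apply a Caesar shift of +1.
Undoing it on spjoft: shift back: s−1=r, p−1=o, j−1=i, o−1=n, f−1=e, t−1=s → roines; then reverse → senior.

senior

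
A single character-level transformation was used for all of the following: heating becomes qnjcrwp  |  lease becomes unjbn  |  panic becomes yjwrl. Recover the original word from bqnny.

sheep

Compare letters: h→q is +9, e→n is +9, a→j is +9 — a constant shift. Each letter is shifted forward by 9 in the alphabet (a Caesar shift of +9).
Decoding bqnny: b−9=s, q−9=h, n−9=e, n−9=e, y−9=p.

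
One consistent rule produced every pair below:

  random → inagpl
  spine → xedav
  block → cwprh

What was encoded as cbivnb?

bureau

This is an affine cipher: with a=0,…,z=25, each position x becomes (15x+13) mod 26.
Undoing it on cbivnb: c(2)→7·(2−13)≡1=b; b(1)→7·(1−13)≡20=u; i(8)→7·(8−13)≡17=r; v(21)→7·(21−13)≡4=e; n(13)→7·(13−13)≡0=a; b(1)→7·(1−13)≡20=u (all mod 26).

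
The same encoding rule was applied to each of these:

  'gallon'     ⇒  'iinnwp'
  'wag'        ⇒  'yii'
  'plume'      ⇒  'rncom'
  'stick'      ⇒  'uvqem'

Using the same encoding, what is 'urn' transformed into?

ctp

The rule splits by letter class: vowels +8, consonants +2.
On urn: u(vowel)+8=c, r(cons)+2=t, n(cons)+2=p.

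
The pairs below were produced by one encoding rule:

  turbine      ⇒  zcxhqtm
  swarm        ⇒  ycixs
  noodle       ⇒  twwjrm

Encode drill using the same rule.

Two shifts are in play — +8 for a/e/i/o/u, +6 for every other letter.
Applying it to drill: d(cons)+6=j, r(cons)+6=x, i(vowel)+8=q, l(cons)+6=r, l(cons)+6=r.

jxqrr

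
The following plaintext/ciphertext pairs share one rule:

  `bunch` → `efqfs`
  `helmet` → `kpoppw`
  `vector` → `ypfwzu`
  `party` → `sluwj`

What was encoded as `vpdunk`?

Shifts by position in bunch: pos 0: b→e (+3), pos 1: u→f (+11), pos 2: n→q (+3), pos 3: c→f (+3), pos 4: h→s (+11) — repeating every 3. The shifts repeat in a cycle of length 3: positions 0,1,… shift by +3, +11, +3, then the pattern repeats.
Undoing it on vpdunk: v−3=s, p−11=e, d−3=a, u−3=r, n−11=c, k−3=h.

search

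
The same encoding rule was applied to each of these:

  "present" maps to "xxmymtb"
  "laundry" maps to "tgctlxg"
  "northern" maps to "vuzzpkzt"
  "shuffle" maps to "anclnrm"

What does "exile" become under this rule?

It's a Vigenère-style cipher with numeric key [8,6]: position i shifts by key[i mod 2].
For exile: e+8=m, x+6=d, i+8=q, l+6=r, e+8=m.

mdqrm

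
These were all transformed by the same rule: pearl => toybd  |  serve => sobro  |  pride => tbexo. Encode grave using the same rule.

Treating letters as 0–25, the rule is x ↦ 17x + 24 (mod 26).
Applying it to grave: g(6)→17·6+24≡22=w; r(17)→17·17+24≡1=b; a(0)→17·0+24≡24=y; v(21)→17·21+24≡17=r; e(4)→17·4+24≡14=o (all mod 26).

wbyro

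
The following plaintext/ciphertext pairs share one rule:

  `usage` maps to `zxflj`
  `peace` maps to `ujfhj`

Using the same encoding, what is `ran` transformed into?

wfs

Compare letters: u→z is +5, s→x is +5, a→f is +5 — a constant shift. Each letter is shifted forward by 5 in the alphabet (a Caesar shift of +5).
On ran: r+5=w, a+5=f, n+5=s.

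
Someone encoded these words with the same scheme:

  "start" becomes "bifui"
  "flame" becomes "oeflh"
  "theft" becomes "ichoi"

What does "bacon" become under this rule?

s(18)→b(1) and t(19)→i(8) fit y≡7x+5 (mod 26); the inverse of 7 mod 26 is 15. This is an affine cipher: with a=0,…,z=25, each position x becomes (7x+5) mod 26.
For bacon: b(1)→7·1+5≡12=m; a(0)→7·0+5≡5=f; c(2)→7·2+5≡19=t; o(14)→7·14+5≡25=z; n(13)→7·13+5≡18=s (all mod 26).

mftzs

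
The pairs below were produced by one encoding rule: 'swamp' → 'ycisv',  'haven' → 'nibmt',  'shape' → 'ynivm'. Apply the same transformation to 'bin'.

hqt

Two shifts are in play — +8 for a/e/i/o/u, +6 for every other letter.
Applying it to bin: b(cons)+6=h, i(vowel)+8=q, n(cons)+6=t.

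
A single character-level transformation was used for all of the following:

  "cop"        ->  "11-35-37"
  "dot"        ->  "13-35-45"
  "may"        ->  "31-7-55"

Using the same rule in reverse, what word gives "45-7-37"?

c(#3)→11 and o(#15)→35: differences scale by 2, so n = 2·pos + 5. The formula is n = 2×(alphabet index, a=1) + 5.
Decoding 45-7-37: 45→(45−5)÷2=20=t, 7→(7−5)÷2=1=a, 37→(37−5)÷2=16=p.

tap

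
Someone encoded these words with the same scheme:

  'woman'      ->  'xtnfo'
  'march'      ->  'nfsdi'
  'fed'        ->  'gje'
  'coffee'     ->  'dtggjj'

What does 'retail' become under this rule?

The shift depends on letter class: consonant w→x is +1, but vowel o→t is +5. The rule splits by letter class: vowels +5, consonants +1.
Applying it to retail: r(cons)+1=s, e(vowel)+5=j, t(cons)+1=u, a(vowel)+5=f, i(vowel)+5=n, l(cons)+1=m.

sjufnm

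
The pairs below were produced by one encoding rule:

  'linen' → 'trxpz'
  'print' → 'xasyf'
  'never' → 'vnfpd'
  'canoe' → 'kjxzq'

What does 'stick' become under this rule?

Each letter shifts forward by (position + 8), i.e. 8, 9, 10, … — the shift grows by one for each successive letter.
For stick: s+8=a, t+9=c, i+10=s, c+11=n, k+12=w.

acsnw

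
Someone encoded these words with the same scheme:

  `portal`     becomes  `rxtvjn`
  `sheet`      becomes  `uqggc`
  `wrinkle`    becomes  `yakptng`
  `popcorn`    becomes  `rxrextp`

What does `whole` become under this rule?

yqqnn

The shifts repeat in a cycle of length 3: positions 0,1,… shift by +2, +9, +2, then the pattern repeats.
On whole: w+2=y, h+9=q, o+2=q, l+2=n, e+9=n.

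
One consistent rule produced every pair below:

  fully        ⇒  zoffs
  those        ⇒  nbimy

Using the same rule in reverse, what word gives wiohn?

count

Compare letters: f→z is +20, u→o is +20, l→f is +20 — a constant shift. This is a Caesar cipher with shift 20.
Decoding wiohn: w−20=c, i−20=o, o−20=u, h−20=n, n−20=t.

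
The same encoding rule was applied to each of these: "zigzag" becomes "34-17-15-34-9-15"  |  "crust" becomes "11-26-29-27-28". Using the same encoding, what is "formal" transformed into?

14-23-26-21-9-20

z is letter #26 and maps to 34: an offset of 8. Letters become their 1-based position plus 8 (so a→9, b→10, …).
Applying it to formal: f=6→14, o=15→23, r=18→26, m=13→21, a=1→9, l=12→20.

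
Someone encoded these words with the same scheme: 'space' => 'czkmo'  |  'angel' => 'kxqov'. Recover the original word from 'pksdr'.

faith

Compare letters: s→c is +10, p→z is +10, a→k is +10 — a constant shift. It's a constant shift of +10 (ROT10).
Reversing it on pksdr: p−10=f, k−10=a, s−10=i, d−10=t, r−10=h.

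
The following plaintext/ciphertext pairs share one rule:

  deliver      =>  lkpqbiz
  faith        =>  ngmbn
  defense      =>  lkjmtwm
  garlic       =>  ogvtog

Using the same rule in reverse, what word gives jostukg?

Shifts by position in deliver: pos 0: d→l (+8), pos 1: e→k (+6), pos 2: l→p (+4), pos 3: i→q (+8), pos 4: v→b (+6), pos 5: e→i (+4) — repeating every 3. It's a Vigenère-style cipher with numeric key [8,6,4]: position i shifts by key[i mod 3].
Decoding jostukg: j−8=b, o−6=i, s−4=o, t−8=l, u−6=o, k−4=g, g−8=y.

biology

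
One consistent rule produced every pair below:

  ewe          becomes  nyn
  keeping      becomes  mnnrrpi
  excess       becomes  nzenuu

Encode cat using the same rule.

The shift depends on letter class: consonant w→y is +2, but vowel e→n is +9. Vowels shift forward by 9 and consonants shift forward by 2.
On cat: c(cons)+2=e, a(vowel)+9=j, t(cons)+2=v.

ejv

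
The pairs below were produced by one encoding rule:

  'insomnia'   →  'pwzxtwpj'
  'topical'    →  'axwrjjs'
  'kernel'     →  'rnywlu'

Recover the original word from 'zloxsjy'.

scholar

Shifts by position in insomnia: pos 0: i→p (+7), pos 1: n→w (+9), pos 2: s→z (+7), pos 3: o→x (+9) — repeating every 2. A repeating key of period 2 is used — shifts +7, +9 over and over.
Reversing it on zloxsjy: z−7=s, l−9=c, o−7=h, x−9=o, s−7=l, j−9=a, y−7=r.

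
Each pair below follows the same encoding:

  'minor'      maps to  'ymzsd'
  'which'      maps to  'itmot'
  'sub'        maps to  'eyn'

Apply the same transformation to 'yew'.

The shift depends on letter class: consonant m→y is +12, but vowel i→m is +4. Vowels shift forward by 4 and consonants shift forward by 12.
For yew: y(cons)+12=k, e(vowel)+4=i, w(cons)+12=i.

kii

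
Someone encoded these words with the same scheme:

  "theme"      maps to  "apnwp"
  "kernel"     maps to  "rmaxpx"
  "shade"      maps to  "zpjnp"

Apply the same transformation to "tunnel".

acwxpx

Each letter shifts forward by (position + 7), i.e. 7, 8, 9, … — the shift grows by one for each successive letter.
Applying it to tunnel: t+7=a, u+8=c, n+9=w, n+10=x, e+11=p, l+12=x.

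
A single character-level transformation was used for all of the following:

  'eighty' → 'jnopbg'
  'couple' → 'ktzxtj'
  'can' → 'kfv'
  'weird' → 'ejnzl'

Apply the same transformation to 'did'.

The shift depends on letter class: consonant g→o is +8, but vowel e→j is +5. Two shifts are in play — +5 for a/e/i/o/u, +8 for every other letter.
On did: d(cons)+8=l, i(vowel)+5=n, d(cons)+8=l.

lnl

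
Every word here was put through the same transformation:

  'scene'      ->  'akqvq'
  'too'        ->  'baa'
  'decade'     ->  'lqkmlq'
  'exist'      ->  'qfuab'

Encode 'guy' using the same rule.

ogg

Two shifts are in play — +12 for a/e/i/o/u, +8 for every other letter.
Applying it to guy: g(cons)+8=o, u(vowel)+12=g, y(cons)+8=g.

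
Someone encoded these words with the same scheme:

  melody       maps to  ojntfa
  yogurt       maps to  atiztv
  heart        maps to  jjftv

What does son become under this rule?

utp

The shift depends on letter class: consonant m→o is +2, but vowel e→j is +5. Vowels shift forward by 5 and consonants shift forward by 2.
For son: s(cons)+2=u, o(vowel)+5=t, n(cons)+2=p.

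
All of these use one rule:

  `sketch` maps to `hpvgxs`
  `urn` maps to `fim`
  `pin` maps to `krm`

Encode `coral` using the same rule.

Each pair mirrors across the alphabet (s↔h, k↔p, e↔v): positions sum to 25. This is the alphabet-reversal cipher (Atbash): a becomes z, b becomes y, etc.
For coral: c↔x, o↔l, r↔i, a↔z, l↔o.

xlizo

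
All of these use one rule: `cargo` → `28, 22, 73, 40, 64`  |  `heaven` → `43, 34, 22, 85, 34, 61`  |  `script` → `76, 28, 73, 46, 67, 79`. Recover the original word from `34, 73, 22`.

era

c(#3)→28 and a(#1)→22: differences scale by 3, so n = 3·pos + 19. With a=1..z=26, the number is 3·pos + 19.
Decoding 34, 73, 22: 34→(34−19)÷3=5=e, 73→(73−19)÷3=18=r, 22→(22−19)÷3=1=a.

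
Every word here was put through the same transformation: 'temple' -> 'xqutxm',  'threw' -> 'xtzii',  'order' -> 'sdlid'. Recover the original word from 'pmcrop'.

launch

Shifts by position in temple: pos 0: t→x (+4), pos 1: e→q (+12), pos 2: m→u (+8), pos 3: p→t (+4), pos 4: l→x (+12), pos 5: e→m (+8) — repeating every 3. The shifts repeat in a cycle of length 3: positions 0,1,… shift by +4, +12, +8, then the pattern repeats.
Decoding pmcrop: p−4=l, m−12=a, c−8=u, r−4=n, o−12=c, p−8=h.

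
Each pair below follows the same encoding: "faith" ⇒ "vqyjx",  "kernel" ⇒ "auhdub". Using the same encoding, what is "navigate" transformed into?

Compare letters: f→v is +16, a→q is +16, i→y is +16 — a constant shift. This is a Caesar cipher with shift 16.
For navigate: n+16=d, a+16=q, v+16=l, i+16=y, g+16=w, a+16=q, t+16=j, e+16=u.

dqlywqju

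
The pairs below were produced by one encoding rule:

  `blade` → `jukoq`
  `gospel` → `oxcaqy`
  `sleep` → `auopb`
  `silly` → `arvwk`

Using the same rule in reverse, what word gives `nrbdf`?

Letter i (0-indexed) is shifted by i+8, so successive shifts are 8, 9, 10, ….
Reversing it on nrbdf: n−8=f, r−9=i, b−10=r, d−11=s, f−12=t.

first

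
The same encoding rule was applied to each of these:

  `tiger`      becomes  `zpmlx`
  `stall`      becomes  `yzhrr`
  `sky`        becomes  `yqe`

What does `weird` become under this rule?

clpxj

Vowels shift forward by 7 and consonants shift forward by 6.
On weird: w(cons)+6=c, e(vowel)+7=l, i(vowel)+7=p, r(cons)+6=x, d(cons)+6=j.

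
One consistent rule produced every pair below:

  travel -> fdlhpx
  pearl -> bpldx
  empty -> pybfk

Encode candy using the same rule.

The shift depends on letter class: consonant t→f is +12, but vowel a→l is +11. Vowels shift forward by 11 and consonants shift forward by 12.
For candy: c(cons)+12=o, a(vowel)+11=l, n(cons)+12=z, d(cons)+12=p, y(cons)+12=k.

olzpk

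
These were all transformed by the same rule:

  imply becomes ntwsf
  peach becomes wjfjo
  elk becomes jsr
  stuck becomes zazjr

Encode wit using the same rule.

dna

The shift depends on letter class: consonant m→t is +7, but vowel i→n is +5. Vowels shift forward by 5 and consonants shift forward by 7.
On wit: w(cons)+7=d, i(vowel)+5=n, t(cons)+7=a.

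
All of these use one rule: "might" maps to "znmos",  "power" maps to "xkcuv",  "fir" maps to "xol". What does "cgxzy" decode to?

straw

Two steps: reverse the string, then apply a Caesar shift of +6.
Reversing it on cgxzy: shift back: c−6=w, g−6=a, x−6=r, z−6=t, y−6=s → warts; then reverse → straw.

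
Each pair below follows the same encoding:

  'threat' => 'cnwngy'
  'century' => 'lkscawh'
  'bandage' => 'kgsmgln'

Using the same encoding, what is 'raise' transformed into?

agnbk

Shifts by position in threat: pos 0: t→c (+9), pos 1: h→n (+6), pos 2: r→w (+5), pos 3: e→n (+9), pos 4: a→g (+6), pos 5: t→y (+5) — repeating every 3. The shifts repeat in a cycle of length 3: positions 0,1,… shift by +9, +6, +5, then the pattern repeats.
Applying it to raise: r+9=a, a+6=g, i+5=n, s+9=b, e+6=k.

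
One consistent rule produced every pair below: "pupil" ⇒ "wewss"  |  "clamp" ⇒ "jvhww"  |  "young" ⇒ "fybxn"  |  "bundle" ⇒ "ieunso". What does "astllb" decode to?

timber

Shifts by position in pupil: pos 0: p→w (+7), pos 1: u→e (+10), pos 2: p→w (+7), pos 3: i→s (+10) — repeating every 2. It's a Vigenère-style cipher with numeric key [7,10]: position i shifts by key[i mod 2].
Decoding astllb: a−7=t, s−10=i, t−7=m, l−10=b, l−7=e, b−10=r.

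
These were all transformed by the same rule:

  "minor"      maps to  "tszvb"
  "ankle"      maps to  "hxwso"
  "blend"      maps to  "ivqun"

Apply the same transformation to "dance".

kkzjo

Shifts by position in minor: pos 0: m→t (+7), pos 1: i→s (+10), pos 2: n→z (+12), pos 3: o→v (+7), pos 4: r→b (+10) — repeating every 3. The shifts repeat in a cycle of length 3: positions 0,1,… shift by +7, +10, +12, then the pattern repeats.
On dance: d+7=k, a+10=k, n+12=z, c+7=j, e+10=o.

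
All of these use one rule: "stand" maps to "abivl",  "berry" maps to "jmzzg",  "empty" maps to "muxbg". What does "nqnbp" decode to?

fifth

This is a Caesar cipher with shift 8.
Decoding nqnbp: n−8=f, q−8=i, n−8=f, b−8=t, p−8=h.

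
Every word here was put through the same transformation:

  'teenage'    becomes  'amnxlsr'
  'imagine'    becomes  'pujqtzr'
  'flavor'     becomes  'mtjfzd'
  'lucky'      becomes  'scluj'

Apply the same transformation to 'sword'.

zexbo

In teenage: t→a is +7, e→m is +8, e→n is +9, n→x is +10 — the shift increases by 1 each position. Letter i (0-indexed) is shifted by i+7, so successive shifts are 7, 8, 9, ….
For sword: s+7=z, w+8=e, o+9=x, r+10=b, d+11=o.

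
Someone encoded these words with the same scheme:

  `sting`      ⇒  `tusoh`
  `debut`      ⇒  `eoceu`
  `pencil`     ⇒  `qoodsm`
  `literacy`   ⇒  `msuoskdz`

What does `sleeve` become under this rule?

tmoowo

The shift depends on letter class: consonant s→t is +1, but vowel i→s is +10. The rule splits by letter class: vowels +10, consonants +1.
For sleeve: s(cons)+1=t, l(cons)+1=m, e(vowel)+10=o, e(vowel)+10=o, v(cons)+1=w, e(vowel)+10=o.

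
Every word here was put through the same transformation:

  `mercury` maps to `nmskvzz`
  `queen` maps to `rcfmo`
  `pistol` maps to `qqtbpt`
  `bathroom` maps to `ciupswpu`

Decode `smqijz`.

Shifts by position in mercury: pos 0: m→n (+1), pos 1: e→m (+8), pos 2: r→s (+1), pos 3: c→k (+8) — repeating every 2. It's a Vigenère-style cipher with numeric key [1,8]: position i shifts by key[i mod 2].
Decoding smqijz: s−1=r, m−8=e, q−1=p, i−8=a, j−1=i, z−8=r.

repair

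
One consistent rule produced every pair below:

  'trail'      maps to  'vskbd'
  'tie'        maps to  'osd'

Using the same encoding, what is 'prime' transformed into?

The word is reversed, then every letter is shifted forward by 10.
Applying it to prime: reverse → emirp; then shift: e+10=o, m+10=w, i+10=s, r+10=b, p+10=z.

owsbz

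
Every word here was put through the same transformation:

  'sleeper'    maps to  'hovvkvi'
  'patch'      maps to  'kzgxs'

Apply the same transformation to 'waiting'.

Each pair mirrors across the alphabet (s↔h, l↔o, e↔v): positions sum to 25. Each letter is replaced by its mirror in the alphabet: a↔z, b↔y, c↔x, and so on (the Atbash cipher).
For waiting: w↔d, a↔z, i↔r, t↔g, i↔r, n↔m, g↔t.

dzrgrmt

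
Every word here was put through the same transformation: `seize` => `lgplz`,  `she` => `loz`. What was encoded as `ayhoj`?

chart

The output letters match the input read backwards, each shifted +7: seize reversed is ezies. Two steps: reverse the string, then apply a Caesar shift of +7.
Reversing it on ayhoj: shift back: a−7=t, y−7=r, h−7=a, o−7=h, j−7=c → trahc; then reverse → chart.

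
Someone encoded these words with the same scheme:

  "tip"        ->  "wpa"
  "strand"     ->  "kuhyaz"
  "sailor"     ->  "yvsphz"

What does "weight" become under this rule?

aonpld

The word is reversed, then every letter is shifted forward by 7.
For weight: reverse → thgiew; then shift: t+7=a, h+7=o, g+7=n, i+7=p, e+7=l, w+7=d.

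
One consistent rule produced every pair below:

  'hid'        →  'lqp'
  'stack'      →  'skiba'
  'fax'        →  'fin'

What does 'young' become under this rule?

The output letters match the input read backwards, each shifted +8: hid reversed is dih. The word is reversed, then every letter is shifted forward by 8.
Applying it to young: reverse → gnuoy; then shift: g+8=o, n+8=v, u+8=c, o+8=w, y+8=g.

ovcwg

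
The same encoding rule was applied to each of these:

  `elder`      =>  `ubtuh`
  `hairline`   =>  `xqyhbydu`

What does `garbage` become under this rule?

Each letter is shifted forward by 16 in the alphabet (a Caesar shift of +16).
On garbage: g+16=w, a+16=q, r+16=h, b+16=r, a+16=q, g+16=w, e+16=u.

wqhrqwu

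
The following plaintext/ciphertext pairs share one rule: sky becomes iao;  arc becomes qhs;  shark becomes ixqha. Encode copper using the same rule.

seffuh

Compare letters: s→i is +16, k→a is +16, y→o is +16 — a constant shift. This is a Caesar cipher with shift 16.
On copper: c+16=s, o+16=e, p+16=f, p+16=f, e+16=u, r+16=h.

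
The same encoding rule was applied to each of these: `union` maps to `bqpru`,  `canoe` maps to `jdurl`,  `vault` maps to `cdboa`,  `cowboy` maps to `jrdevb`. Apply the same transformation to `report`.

yhwryw

Shifts by position in union: pos 0: u→b (+7), pos 1: n→q (+3), pos 2: i→p (+7), pos 3: o→r (+3) — repeating every 2. It's a Vigenère-style cipher with numeric key [7,3]: position i shifts by key[i mod 2].
On report: r+7=y, e+3=h, p+7=w, o+3=r, r+7=y, t+3=w.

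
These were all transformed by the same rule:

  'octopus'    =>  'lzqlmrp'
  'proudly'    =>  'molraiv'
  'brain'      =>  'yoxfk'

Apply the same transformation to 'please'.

Every letter moves 23 places later in the alphabet, wrapping around z→a.
Applying it to please: p+23=m, l+23=i, e+23=b, a+23=x, s+23=p, e+23=b.

mibxpb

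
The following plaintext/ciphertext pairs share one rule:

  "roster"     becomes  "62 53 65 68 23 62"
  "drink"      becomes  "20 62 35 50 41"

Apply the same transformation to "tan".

Each letter becomes 3×(its alphabet position, a=1..z=26) + 8.
For tan: t=20→68, a=1→11, n=14→50.

68 11 50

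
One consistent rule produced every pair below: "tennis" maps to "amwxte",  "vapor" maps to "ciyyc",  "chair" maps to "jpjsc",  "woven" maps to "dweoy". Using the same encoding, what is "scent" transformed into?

The shift increases by 1 at each position, starting from +7: 7, 8, 9, ….
Applying it to scent: s+7=z, c+8=k, e+9=n, n+10=x, t+11=e.

zknxe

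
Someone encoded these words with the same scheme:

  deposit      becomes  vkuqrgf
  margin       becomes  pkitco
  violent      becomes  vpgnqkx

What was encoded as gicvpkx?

The output letters match the input read backwards, each shifted +2: deposit reversed is tisoped. Read the word backwards and shift each letter +2.
Decoding gicvpkx: shift back: g−2=e, i−2=g, c−2=a, v−2=t, p−2=n, k−2=i, x−2=v → egatniv; then reverse → vintage.

vintage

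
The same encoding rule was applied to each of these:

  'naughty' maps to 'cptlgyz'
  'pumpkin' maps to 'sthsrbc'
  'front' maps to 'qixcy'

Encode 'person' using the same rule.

svidxc

n(13)→c(2) and a(0)→p(15) fit y≡21x+15 (mod 26); the inverse of 21 mod 26 is 5. Each letter's alphabet position (a=0..z=25) is mapped through 21·x+15 mod 26 — an affine cipher.
For person: p(15)→21·15+15≡18=s; e(4)→21·4+15≡21=v; r(17)→21·17+15≡8=i; s(18)→21·18+15≡3=d; o(14)→21·14+15≡23=x; n(13)→21·13+15≡2=c (all mod 26).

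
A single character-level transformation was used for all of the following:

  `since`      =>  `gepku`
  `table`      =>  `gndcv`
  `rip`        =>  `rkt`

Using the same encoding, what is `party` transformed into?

The output letters match the input read backwards, each shifted +2: since reversed is ecnis. The word is reversed, then every letter is shifted forward by 2.
For party: reverse → ytrap; then shift: y+2=a, t+2=v, r+2=t, a+2=c, p+2=r.

avtcr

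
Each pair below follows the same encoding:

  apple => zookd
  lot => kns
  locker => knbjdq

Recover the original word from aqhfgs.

Compare letters: a→z is +25, p→o is +25, p→o is +25 — a constant shift. Every letter moves 25 places later in the alphabet, wrapping around z→a.
Decoding aqhfgs: a−25=b, q−25=r, h−25=i, f−25=g, g−25=h, s−25=t.

bright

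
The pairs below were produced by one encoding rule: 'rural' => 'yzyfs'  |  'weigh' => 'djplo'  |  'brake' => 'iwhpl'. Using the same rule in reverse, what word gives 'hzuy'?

aunt

Shifts by position in rural: pos 0: r→y (+7), pos 1: u→z (+5), pos 2: r→y (+7), pos 3: a→f (+5) — repeating every 2. It's a Vigenère-style cipher with numeric key [7,5]: position i shifts by key[i mod 2].
Decoding hzuy: h−7=a, z−5=u, u−7=n, y−5=t.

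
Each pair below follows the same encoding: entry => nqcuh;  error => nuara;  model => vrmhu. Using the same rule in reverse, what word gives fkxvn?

Shifts by position in entry: pos 0: e→n (+9), pos 1: n→q (+3), pos 2: t→c (+9), pos 3: r→u (+3) — repeating every 2. A repeating key of period 2 is used — shifts +9, +3 over and over.
Reversing it on fkxvn: f−9=w, k−3=h, x−9=o, v−3=s, n−9=e.

whose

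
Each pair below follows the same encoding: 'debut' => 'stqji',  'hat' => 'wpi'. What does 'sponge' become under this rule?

hedcvt

Compare letters: d→s is +15, e→t is +15, b→q is +15 — a constant shift. Every letter moves 15 places later in the alphabet, wrapping around z→a.
On sponge: s+15=h, p+15=e, o+15=d, n+15=c, g+15=v, e+15=t.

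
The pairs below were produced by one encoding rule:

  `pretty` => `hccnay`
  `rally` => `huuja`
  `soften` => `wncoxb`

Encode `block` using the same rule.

The output letters match the input read backwards, each shifted +9: pretty reversed is ytterp. Read the word backwards and shift each letter +9.
For block: reverse → kcolb; then shift: k+9=t, c+9=l, o+9=x, l+9=u, b+9=k.

tlxuk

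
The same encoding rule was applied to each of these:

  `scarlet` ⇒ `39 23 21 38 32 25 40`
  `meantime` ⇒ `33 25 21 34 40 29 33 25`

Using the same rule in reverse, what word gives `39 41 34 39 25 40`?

sunset

s is letter #19 and maps to 39: an offset of 20. The number is (letter's place in the alphabet, a=1) + 20.
Decoding 39 41 34 39 25 40: 39→(39−20)÷1=19=s, 41→(41−20)÷1=21=u, 34→(34−20)÷1=14=n, 39→(39−20)÷1=19=s, 25→(25−20)÷1=5=e, 40→(40−20)÷1=20=t.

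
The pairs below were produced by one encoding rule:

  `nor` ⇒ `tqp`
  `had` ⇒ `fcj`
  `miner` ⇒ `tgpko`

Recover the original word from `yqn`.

The output letters match the input read backwards, each shifted +2: nor reversed is ron. Two steps: reverse the string, then apply a Caesar shift of +2.
Reversing it on yqn: shift back: y−2=w, q−2=o, n−2=l → wol; then reverse → low.

low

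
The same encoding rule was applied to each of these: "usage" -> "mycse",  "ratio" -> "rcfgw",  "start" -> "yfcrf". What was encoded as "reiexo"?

remedy

u(20)→m(12) and s(18)→y(24) fit y≡7x+2 (mod 26); the inverse of 7 mod 26 is 15. Treating letters as 0–25, the rule is x ↦ 7x + 2 (mod 26).
Decoding reiexo: r(17)→15·(17−2)≡17=r; e(4)→15·(4−2)≡4=e; i(8)→15·(8−2)≡12=m; e(4)→15·(4−2)≡4=e; x(23)→15·(23−2)≡3=d; o(14)→15·(14−2)≡24=y (all mod 26).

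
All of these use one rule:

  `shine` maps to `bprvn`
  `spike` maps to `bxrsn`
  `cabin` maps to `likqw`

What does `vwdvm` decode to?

It's a Vigenère-style cipher with numeric key [9,8]: position i shifts by key[i mod 2].
Decoding vwdvm: v−9=m, w−8=o, d−9=u, v−8=n, m−9=d.

mound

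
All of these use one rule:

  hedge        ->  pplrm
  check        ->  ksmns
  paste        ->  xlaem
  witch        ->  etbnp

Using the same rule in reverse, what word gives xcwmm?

Shifts by position in hedge: pos 0: h→p (+8), pos 1: e→p (+11), pos 2: d→l (+8), pos 3: g→r (+11) — repeating every 2. It's a Vigenère-style cipher with numeric key [8,11]: position i shifts by key[i mod 2].
Decoding xcwmm: x−8=p, c−11=r, w−8=o, m−11=b, m−8=e.

probe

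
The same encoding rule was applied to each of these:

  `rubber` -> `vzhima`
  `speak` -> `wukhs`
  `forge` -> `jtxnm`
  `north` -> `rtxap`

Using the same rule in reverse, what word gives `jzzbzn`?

In rubber: r→v is +4, u→z is +5, b→h is +6, b→i is +7 — the shift increases by 1 each position. Letter i (0-indexed) is shifted by i+4, so successive shifts are 4, 5, 6, ….
Decoding jzzbzn: j−4=f, z−5=u, z−6=t, b−7=u, z−8=r, n−9=e.

future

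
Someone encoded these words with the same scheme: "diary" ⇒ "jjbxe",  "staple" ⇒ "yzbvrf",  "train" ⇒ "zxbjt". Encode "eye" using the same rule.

The shift depends on letter class: consonant d→j is +6, but vowel i→j is +1. Vowels shift forward by 1 and consonants shift forward by 6.
On eye: e(vowel)+1=f, y(cons)+6=e, e(vowel)+1=f.

fef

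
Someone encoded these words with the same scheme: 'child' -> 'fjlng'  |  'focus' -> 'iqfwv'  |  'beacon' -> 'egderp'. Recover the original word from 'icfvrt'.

Shifts by position in child: pos 0: c→f (+3), pos 1: h→j (+2), pos 2: i→l (+3), pos 3: l→n (+2) — repeating every 2. A repeating key of period 2 is used — shifts +3, +2 over and over.
Reversing it on icfvrt: i−3=f, c−2=a, f−3=c, v−2=t, r−3=o, t−2=r.

factor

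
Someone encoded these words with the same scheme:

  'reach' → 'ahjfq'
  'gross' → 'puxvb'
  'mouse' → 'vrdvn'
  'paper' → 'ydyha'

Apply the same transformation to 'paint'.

Shifts by position in reach: pos 0: r→a (+9), pos 1: e→h (+3), pos 2: a→j (+9), pos 3: c→f (+3) — repeating every 2. It's a Vigenère-style cipher with numeric key [9,3]: position i shifts by key[i mod 2].
On paint: p+9=y, a+3=d, i+9=r, n+3=q, t+9=c.

ydrqc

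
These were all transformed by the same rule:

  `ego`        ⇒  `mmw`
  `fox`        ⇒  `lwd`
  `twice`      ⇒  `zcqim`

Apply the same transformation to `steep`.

The shift depends on letter class: consonant g→m is +6, but vowel e→m is +8. Vowels shift forward by 8 and consonants shift forward by 6.
On steep: s(cons)+6=y, t(cons)+6=z, e(vowel)+8=m, e(vowel)+8=m, p(cons)+6=v.

yzmmv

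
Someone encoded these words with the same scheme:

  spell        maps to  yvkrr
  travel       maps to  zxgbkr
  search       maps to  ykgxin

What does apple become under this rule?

Compare letters: s→y is +6, p→v is +6, e→k is +6 — a constant shift. Every letter moves 6 places later in the alphabet, wrapping around z→a.
Applying it to apple: a+6=g, p+6=v, p+6=v, l+6=r, e+6=k.

gvvrk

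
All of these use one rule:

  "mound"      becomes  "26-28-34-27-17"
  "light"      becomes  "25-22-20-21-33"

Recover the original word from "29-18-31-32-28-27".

m is letter #13 and maps to 26: an offset of 13. The number is (letter's place in the alphabet, a=1) + 13.
Decoding 29-18-31-32-28-27: 29→(29−13)÷1=16=p, 18→(18−13)÷1=5=e, 31→(31−13)÷1=18=r, 32→(32−13)÷1=19=s, 28→(28−13)÷1=15=o, 27→(27−13)÷1=14=n.

person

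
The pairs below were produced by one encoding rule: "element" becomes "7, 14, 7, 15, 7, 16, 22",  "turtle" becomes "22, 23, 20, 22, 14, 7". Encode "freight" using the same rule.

8, 20, 7, 11, 9, 10, 22

e is letter #5 and maps to 7: an offset of 2. Letters become their 1-based position plus 2 (so a→3, b→4, …).
Applying it to freight: f=6→8, r=18→20, e=5→7, i=9→11, g=7→9, h=8→10, t=20→22.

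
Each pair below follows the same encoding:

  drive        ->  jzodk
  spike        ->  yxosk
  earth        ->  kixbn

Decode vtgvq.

Shifts by position in drive: pos 0: d→j (+6), pos 1: r→z (+8), pos 2: i→o (+6), pos 3: v→d (+8) — repeating every 2. The shifts repeat in a cycle of length 2: positions 0,1,… shift by +6, +8, then the pattern repeats.
Decoding vtgvq: v−6=p, t−8=l, g−6=a, v−8=n, q−6=k.

plank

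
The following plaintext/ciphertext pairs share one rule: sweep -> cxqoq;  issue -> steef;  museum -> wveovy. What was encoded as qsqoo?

It's a Vigenère-style cipher with numeric key [10,1,12]: position i shifts by key[i mod 3].
Decoding qsqoo: q−10=g, s−1=r, q−12=e, o−10=e, o−1=n.

green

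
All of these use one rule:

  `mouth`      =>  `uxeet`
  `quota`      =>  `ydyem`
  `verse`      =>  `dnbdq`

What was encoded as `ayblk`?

In mouth: m→u is +8, o→x is +9, u→e is +10, t→e is +11 — the shift increases by 1 each position. Letter i (0-indexed) is shifted by i+8, so successive shifts are 8, 9, 10, ….
Undoing it on ayblk: a−8=s, y−9=p, b−10=r, l−11=a, k−12=y.

spray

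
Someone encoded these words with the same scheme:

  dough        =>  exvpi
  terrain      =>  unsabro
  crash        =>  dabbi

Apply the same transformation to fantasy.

gjocbbz

Shifts by position in dough: pos 0: d→e (+1), pos 1: o→x (+9), pos 2: u→v (+1), pos 3: g→p (+9) — repeating every 2. A repeating key of period 2 is used — shifts +1, +9 over and over.
For fantasy: f+1=g, a+9=j, n+1=o, t+9=c, a+1=b, s+9=b, y+1=z.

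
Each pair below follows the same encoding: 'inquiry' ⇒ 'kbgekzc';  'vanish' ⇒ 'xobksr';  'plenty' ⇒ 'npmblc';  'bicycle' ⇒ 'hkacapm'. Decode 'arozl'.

i(8)→k(10) and n(13)→b(1) fit y≡19x+14 (mod 26); the inverse of 19 mod 26 is 11. Treating letters as 0–25, the rule is x ↦ 19x + 14 (mod 26).
Reversing it on arozl: a(0)→11·(0−14)≡2=c; r(17)→11·(17−14)≡7=h; o(14)→11·(14−14)≡0=a; z(25)→11·(25−14)≡17=r; l(11)→11·(11−14)≡19=t (all mod 26).

chart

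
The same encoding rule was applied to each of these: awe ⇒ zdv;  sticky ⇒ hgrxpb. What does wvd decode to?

dew

Letters are reflected about the middle of the alphabet (position → 25−position): Atbash.
Reversing it on wvd: w↔d, v↔e, d↔w.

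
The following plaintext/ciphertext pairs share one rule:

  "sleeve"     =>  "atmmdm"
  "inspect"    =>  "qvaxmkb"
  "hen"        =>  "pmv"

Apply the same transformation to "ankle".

ivstm

Compare letters: s→a is +8, l→t is +8, e→m is +8 — a constant shift. It's a constant shift of +8 (ROT8).
Applying it to ankle: a+8=i, n+8=v, k+8=s, l+8=t, e+8=m.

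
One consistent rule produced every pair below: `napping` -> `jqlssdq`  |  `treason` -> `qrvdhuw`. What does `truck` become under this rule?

nfxuw

The output letters match the input read backwards, each shifted +3: napping reversed is gnippan. Two steps: reverse the string, then apply a Caesar shift of +3.
Applying it to truck: reverse → kcurt; then shift: k+3=n, c+3=f, u+3=x, r+3=u, t+3=w.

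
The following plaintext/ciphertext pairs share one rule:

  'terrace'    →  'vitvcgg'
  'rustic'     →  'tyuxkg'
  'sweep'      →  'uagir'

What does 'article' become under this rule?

A repeating key of period 2 is used — shifts +2, +4 over and over.
Applying it to article: a+2=c, r+4=v, t+2=v, i+4=m, c+2=e, l+4=p, e+2=g.

cvvmepg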